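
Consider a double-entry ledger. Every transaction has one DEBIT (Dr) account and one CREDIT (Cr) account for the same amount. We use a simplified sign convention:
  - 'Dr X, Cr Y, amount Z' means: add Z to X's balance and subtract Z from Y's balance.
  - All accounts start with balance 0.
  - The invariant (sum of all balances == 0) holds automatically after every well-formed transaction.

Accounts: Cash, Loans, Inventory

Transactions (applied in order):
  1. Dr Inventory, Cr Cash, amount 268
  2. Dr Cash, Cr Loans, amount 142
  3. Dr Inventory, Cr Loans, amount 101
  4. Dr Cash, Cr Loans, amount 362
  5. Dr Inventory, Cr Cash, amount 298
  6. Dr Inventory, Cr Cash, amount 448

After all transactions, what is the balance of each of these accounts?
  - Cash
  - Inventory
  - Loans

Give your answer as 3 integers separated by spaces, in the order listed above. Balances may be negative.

Answer: -510 1115 -605

Derivation:
After txn 1 (Dr Inventory, Cr Cash, amount 268): Cash=-268 Inventory=268
After txn 2 (Dr Cash, Cr Loans, amount 142): Cash=-126 Inventory=268 Loans=-142
After txn 3 (Dr Inventory, Cr Loans, amount 101): Cash=-126 Inventory=369 Loans=-243
After txn 4 (Dr Cash, Cr Loans, amount 362): Cash=236 Inventory=369 Loans=-605
After txn 5 (Dr Inventory, Cr Cash, amount 298): Cash=-62 Inventory=667 Loans=-605
After txn 6 (Dr Inventory, Cr Cash, amount 448): Cash=-510 Inventory=1115 Loans=-605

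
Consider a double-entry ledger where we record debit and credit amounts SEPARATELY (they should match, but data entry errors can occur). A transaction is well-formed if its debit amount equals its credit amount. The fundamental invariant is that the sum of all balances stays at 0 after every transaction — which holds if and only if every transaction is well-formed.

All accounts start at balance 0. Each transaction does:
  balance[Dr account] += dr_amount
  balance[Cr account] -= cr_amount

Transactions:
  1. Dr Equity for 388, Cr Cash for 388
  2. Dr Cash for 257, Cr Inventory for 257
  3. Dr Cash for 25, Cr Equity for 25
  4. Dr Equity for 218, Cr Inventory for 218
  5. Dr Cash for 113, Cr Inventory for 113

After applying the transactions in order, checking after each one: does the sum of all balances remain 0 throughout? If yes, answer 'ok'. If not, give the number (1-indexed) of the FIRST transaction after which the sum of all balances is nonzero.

After txn 1: dr=388 cr=388 sum_balances=0
After txn 2: dr=257 cr=257 sum_balances=0
After txn 3: dr=25 cr=25 sum_balances=0
After txn 4: dr=218 cr=218 sum_balances=0
After txn 5: dr=113 cr=113 sum_balances=0

Answer: ok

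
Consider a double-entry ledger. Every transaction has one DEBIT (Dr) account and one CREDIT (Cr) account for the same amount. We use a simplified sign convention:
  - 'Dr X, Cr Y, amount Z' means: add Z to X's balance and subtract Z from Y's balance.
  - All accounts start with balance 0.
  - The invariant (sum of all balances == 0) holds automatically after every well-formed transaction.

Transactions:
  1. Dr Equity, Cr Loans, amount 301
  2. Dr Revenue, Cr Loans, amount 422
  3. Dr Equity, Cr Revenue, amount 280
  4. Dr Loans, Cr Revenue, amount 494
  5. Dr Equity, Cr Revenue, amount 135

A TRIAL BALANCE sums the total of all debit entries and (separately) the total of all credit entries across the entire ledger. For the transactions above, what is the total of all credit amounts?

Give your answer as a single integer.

Answer: 1632

Derivation:
Txn 1: credit+=301
Txn 2: credit+=422
Txn 3: credit+=280
Txn 4: credit+=494
Txn 5: credit+=135
Total credits = 1632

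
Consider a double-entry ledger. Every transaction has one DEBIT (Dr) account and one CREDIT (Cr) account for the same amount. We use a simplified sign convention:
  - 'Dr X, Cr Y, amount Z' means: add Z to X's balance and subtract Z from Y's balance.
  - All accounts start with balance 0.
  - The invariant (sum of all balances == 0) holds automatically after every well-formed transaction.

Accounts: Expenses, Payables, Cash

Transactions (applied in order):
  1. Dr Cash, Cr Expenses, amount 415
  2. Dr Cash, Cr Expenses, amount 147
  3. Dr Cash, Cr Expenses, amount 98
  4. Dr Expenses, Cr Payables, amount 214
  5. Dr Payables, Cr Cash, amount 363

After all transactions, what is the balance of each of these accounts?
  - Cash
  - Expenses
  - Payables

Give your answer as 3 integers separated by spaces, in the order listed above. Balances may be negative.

Answer: 297 -446 149

Derivation:
After txn 1 (Dr Cash, Cr Expenses, amount 415): Cash=415 Expenses=-415
After txn 2 (Dr Cash, Cr Expenses, amount 147): Cash=562 Expenses=-562
After txn 3 (Dr Cash, Cr Expenses, amount 98): Cash=660 Expenses=-660
After txn 4 (Dr Expenses, Cr Payables, amount 214): Cash=660 Expenses=-446 Payables=-214
After txn 5 (Dr Payables, Cr Cash, amount 363): Cash=297 Expenses=-446 Payables=149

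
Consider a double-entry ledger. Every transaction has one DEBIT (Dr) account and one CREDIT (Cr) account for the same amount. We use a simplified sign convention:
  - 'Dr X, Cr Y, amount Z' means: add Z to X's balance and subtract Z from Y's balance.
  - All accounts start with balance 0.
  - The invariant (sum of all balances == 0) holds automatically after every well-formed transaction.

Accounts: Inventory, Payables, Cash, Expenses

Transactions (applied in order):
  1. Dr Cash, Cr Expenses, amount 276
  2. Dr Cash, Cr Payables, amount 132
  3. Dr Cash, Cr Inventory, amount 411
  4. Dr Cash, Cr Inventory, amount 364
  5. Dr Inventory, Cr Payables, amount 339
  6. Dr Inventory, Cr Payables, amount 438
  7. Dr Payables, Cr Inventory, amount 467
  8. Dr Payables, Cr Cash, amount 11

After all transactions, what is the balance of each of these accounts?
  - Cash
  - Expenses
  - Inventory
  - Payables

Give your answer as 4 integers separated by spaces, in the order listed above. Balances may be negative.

After txn 1 (Dr Cash, Cr Expenses, amount 276): Cash=276 Expenses=-276
After txn 2 (Dr Cash, Cr Payables, amount 132): Cash=408 Expenses=-276 Payables=-132
After txn 3 (Dr Cash, Cr Inventory, amount 411): Cash=819 Expenses=-276 Inventory=-411 Payables=-132
After txn 4 (Dr Cash, Cr Inventory, amount 364): Cash=1183 Expenses=-276 Inventory=-775 Payables=-132
After txn 5 (Dr Inventory, Cr Payables, amount 339): Cash=1183 Expenses=-276 Inventory=-436 Payables=-471
After txn 6 (Dr Inventory, Cr Payables, amount 438): Cash=1183 Expenses=-276 Inventory=2 Payables=-909
After txn 7 (Dr Payables, Cr Inventory, amount 467): Cash=1183 Expenses=-276 Inventory=-465 Payables=-442
After txn 8 (Dr Payables, Cr Cash, amount 11): Cash=1172 Expenses=-276 Inventory=-465 Payables=-431

Answer: 1172 -276 -465 -431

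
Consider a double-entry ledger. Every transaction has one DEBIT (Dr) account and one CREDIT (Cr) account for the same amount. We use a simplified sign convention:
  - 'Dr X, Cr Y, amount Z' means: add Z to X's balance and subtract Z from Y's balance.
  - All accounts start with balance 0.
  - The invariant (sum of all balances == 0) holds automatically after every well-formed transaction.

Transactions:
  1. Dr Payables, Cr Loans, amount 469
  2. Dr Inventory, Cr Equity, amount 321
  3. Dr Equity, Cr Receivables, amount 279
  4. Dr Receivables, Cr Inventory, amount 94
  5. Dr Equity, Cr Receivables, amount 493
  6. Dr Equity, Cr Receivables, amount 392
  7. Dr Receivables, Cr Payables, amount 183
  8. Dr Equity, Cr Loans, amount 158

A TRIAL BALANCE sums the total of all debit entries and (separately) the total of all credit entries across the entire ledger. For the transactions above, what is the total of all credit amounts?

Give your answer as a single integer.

Answer: 2389

Derivation:
Txn 1: credit+=469
Txn 2: credit+=321
Txn 3: credit+=279
Txn 4: credit+=94
Txn 5: credit+=493
Txn 6: credit+=392
Txn 7: credit+=183
Txn 8: credit+=158
Total credits = 2389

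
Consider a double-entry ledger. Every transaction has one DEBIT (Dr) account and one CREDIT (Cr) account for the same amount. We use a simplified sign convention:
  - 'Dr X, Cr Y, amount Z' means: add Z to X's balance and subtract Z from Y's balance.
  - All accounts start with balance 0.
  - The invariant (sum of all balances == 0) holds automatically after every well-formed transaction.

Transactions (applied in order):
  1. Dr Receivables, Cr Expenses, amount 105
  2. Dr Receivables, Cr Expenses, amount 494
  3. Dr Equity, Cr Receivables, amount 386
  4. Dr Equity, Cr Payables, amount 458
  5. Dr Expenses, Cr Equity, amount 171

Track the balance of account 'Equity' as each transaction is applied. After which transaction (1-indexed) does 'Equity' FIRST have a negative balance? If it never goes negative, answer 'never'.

After txn 1: Equity=0
After txn 2: Equity=0
After txn 3: Equity=386
After txn 4: Equity=844
After txn 5: Equity=673

Answer: never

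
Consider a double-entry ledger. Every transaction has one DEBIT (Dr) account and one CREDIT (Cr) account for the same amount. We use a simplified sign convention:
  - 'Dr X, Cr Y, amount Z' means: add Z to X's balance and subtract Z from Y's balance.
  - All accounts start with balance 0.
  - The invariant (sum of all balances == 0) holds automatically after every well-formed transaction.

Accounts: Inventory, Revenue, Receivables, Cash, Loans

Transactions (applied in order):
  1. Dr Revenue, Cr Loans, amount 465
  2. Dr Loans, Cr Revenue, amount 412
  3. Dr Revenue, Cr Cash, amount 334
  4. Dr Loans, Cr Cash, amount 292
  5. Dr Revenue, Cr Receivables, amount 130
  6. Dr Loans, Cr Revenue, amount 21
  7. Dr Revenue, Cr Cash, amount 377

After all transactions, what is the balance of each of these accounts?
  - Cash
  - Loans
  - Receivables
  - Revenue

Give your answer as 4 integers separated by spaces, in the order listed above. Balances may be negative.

After txn 1 (Dr Revenue, Cr Loans, amount 465): Loans=-465 Revenue=465
After txn 2 (Dr Loans, Cr Revenue, amount 412): Loans=-53 Revenue=53
After txn 3 (Dr Revenue, Cr Cash, amount 334): Cash=-334 Loans=-53 Revenue=387
After txn 4 (Dr Loans, Cr Cash, amount 292): Cash=-626 Loans=239 Revenue=387
After txn 5 (Dr Revenue, Cr Receivables, amount 130): Cash=-626 Loans=239 Receivables=-130 Revenue=517
After txn 6 (Dr Loans, Cr Revenue, amount 21): Cash=-626 Loans=260 Receivables=-130 Revenue=496
After txn 7 (Dr Revenue, Cr Cash, amount 377): Cash=-1003 Loans=260 Receivables=-130 Revenue=873

Answer: -1003 260 -130 873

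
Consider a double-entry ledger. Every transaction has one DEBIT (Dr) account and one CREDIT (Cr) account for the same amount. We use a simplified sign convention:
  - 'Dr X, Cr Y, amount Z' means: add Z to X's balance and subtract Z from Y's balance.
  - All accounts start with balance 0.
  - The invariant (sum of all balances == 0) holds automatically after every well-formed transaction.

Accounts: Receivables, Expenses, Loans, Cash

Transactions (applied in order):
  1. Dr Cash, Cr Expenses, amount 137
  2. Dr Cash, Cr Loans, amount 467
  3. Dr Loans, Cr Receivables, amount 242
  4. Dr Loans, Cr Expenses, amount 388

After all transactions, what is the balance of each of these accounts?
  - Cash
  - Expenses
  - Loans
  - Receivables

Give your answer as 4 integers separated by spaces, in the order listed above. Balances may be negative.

Answer: 604 -525 163 -242

Derivation:
After txn 1 (Dr Cash, Cr Expenses, amount 137): Cash=137 Expenses=-137
After txn 2 (Dr Cash, Cr Loans, amount 467): Cash=604 Expenses=-137 Loans=-467
After txn 3 (Dr Loans, Cr Receivables, amount 242): Cash=604 Expenses=-137 Loans=-225 Receivables=-242
After txn 4 (Dr Loans, Cr Expenses, amount 388): Cash=604 Expenses=-525 Loans=163 Receivables=-242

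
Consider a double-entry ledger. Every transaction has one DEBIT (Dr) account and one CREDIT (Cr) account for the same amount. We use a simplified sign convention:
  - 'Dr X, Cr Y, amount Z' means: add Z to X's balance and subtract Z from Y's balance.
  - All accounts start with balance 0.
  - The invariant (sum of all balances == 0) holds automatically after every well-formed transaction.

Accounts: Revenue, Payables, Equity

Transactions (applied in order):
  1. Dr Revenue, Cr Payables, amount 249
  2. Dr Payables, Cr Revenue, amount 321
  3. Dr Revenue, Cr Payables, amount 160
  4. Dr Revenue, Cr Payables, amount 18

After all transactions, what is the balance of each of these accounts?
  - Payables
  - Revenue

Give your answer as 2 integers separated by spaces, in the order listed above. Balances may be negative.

Answer: -106 106

Derivation:
After txn 1 (Dr Revenue, Cr Payables, amount 249): Payables=-249 Revenue=249
After txn 2 (Dr Payables, Cr Revenue, amount 321): Payables=72 Revenue=-72
After txn 3 (Dr Revenue, Cr Payables, amount 160): Payables=-88 Revenue=88
After txn 4 (Dr Revenue, Cr Payables, amount 18): Payables=-106 Revenue=106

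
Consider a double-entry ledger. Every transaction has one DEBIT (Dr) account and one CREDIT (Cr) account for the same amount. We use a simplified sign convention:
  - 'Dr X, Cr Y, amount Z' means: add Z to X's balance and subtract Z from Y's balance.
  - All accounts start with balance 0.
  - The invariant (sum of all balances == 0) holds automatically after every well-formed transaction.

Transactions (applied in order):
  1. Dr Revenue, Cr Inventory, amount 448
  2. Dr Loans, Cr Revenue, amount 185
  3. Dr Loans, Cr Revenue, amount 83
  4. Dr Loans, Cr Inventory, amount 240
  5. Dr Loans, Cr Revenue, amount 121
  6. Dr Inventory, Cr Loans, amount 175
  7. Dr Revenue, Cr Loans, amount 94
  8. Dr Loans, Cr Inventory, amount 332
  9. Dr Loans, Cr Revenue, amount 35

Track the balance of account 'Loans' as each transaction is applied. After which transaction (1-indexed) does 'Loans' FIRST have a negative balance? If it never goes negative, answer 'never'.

After txn 1: Loans=0
After txn 2: Loans=185
After txn 3: Loans=268
After txn 4: Loans=508
After txn 5: Loans=629
After txn 6: Loans=454
After txn 7: Loans=360
After txn 8: Loans=692
After txn 9: Loans=727

Answer: never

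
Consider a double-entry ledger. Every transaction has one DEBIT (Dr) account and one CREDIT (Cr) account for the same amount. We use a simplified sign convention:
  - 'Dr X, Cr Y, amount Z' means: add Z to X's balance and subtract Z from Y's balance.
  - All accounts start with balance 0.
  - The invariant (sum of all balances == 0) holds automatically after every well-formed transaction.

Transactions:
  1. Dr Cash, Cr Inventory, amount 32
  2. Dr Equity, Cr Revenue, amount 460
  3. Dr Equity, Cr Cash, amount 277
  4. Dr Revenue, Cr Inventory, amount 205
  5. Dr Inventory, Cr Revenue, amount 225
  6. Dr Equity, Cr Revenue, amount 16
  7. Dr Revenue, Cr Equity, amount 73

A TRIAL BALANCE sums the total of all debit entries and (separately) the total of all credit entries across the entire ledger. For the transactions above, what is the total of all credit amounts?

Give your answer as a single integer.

Answer: 1288

Derivation:
Txn 1: credit+=32
Txn 2: credit+=460
Txn 3: credit+=277
Txn 4: credit+=205
Txn 5: credit+=225
Txn 6: credit+=16
Txn 7: credit+=73
Total credits = 1288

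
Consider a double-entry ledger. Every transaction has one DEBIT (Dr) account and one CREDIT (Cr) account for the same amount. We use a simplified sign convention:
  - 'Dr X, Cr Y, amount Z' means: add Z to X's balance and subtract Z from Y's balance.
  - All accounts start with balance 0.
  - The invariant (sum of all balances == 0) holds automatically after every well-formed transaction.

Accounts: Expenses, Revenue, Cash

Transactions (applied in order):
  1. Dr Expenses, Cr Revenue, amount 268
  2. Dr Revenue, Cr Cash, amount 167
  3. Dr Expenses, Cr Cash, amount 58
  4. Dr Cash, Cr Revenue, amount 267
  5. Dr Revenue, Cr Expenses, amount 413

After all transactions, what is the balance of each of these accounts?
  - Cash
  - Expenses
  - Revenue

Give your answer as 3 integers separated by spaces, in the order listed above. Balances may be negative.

After txn 1 (Dr Expenses, Cr Revenue, amount 268): Expenses=268 Revenue=-268
After txn 2 (Dr Revenue, Cr Cash, amount 167): Cash=-167 Expenses=268 Revenue=-101
After txn 3 (Dr Expenses, Cr Cash, amount 58): Cash=-225 Expenses=326 Revenue=-101
After txn 4 (Dr Cash, Cr Revenue, amount 267): Cash=42 Expenses=326 Revenue=-368
After txn 5 (Dr Revenue, Cr Expenses, amount 413): Cash=42 Expenses=-87 Revenue=45

Answer: 42 -87 45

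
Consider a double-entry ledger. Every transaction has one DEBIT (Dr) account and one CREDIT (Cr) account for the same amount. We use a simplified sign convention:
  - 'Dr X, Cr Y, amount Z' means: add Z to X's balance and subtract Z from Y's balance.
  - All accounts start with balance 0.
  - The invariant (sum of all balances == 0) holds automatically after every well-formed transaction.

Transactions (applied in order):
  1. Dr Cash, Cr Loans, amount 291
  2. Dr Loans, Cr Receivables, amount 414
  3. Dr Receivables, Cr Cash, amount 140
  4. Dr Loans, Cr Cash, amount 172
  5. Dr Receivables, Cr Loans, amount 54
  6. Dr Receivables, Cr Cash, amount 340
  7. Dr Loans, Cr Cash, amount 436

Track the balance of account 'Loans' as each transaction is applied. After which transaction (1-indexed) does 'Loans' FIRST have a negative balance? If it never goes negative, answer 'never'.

Answer: 1

Derivation:
After txn 1: Loans=-291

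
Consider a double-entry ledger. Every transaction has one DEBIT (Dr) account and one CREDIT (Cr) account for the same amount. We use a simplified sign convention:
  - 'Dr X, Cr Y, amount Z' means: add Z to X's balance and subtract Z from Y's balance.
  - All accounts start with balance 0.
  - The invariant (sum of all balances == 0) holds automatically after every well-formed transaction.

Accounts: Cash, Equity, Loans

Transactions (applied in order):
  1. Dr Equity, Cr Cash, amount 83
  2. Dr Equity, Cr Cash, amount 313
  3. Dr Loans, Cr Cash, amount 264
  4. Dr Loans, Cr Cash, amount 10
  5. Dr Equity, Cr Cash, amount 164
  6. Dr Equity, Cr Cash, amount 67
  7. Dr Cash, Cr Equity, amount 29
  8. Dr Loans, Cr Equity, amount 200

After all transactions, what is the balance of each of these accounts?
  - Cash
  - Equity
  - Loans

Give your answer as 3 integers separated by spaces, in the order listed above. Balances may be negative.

Answer: -872 398 474

Derivation:
After txn 1 (Dr Equity, Cr Cash, amount 83): Cash=-83 Equity=83
After txn 2 (Dr Equity, Cr Cash, amount 313): Cash=-396 Equity=396
After txn 3 (Dr Loans, Cr Cash, amount 264): Cash=-660 Equity=396 Loans=264
After txn 4 (Dr Loans, Cr Cash, amount 10): Cash=-670 Equity=396 Loans=274
After txn 5 (Dr Equity, Cr Cash, amount 164): Cash=-834 Equity=560 Loans=274
After txn 6 (Dr Equity, Cr Cash, amount 67): Cash=-901 Equity=627 Loans=274
After txn 7 (Dr Cash, Cr Equity, amount 29): Cash=-872 Equity=598 Loans=274
After txn 8 (Dr Loans, Cr Equity, amount 200): Cash=-872 Equity=398 Loans=474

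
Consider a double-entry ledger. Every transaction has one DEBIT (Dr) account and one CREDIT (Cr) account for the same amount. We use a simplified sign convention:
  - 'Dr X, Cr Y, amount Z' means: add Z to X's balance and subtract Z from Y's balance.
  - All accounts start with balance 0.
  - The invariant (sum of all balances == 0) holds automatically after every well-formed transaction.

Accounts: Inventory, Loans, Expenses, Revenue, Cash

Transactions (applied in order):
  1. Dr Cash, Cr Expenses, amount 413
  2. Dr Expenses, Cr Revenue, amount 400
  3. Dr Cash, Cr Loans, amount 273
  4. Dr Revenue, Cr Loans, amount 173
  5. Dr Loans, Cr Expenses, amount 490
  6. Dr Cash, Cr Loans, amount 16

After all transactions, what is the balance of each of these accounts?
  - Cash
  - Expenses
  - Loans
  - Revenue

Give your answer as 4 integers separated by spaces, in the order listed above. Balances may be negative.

Answer: 702 -503 28 -227

Derivation:
After txn 1 (Dr Cash, Cr Expenses, amount 413): Cash=413 Expenses=-413
After txn 2 (Dr Expenses, Cr Revenue, amount 400): Cash=413 Expenses=-13 Revenue=-400
After txn 3 (Dr Cash, Cr Loans, amount 273): Cash=686 Expenses=-13 Loans=-273 Revenue=-400
After txn 4 (Dr Revenue, Cr Loans, amount 173): Cash=686 Expenses=-13 Loans=-446 Revenue=-227
After txn 5 (Dr Loans, Cr Expenses, amount 490): Cash=686 Expenses=-503 Loans=44 Revenue=-227
After txn 6 (Dr Cash, Cr Loans, amount 16): Cash=702 Expenses=-503 Loans=28 Revenue=-227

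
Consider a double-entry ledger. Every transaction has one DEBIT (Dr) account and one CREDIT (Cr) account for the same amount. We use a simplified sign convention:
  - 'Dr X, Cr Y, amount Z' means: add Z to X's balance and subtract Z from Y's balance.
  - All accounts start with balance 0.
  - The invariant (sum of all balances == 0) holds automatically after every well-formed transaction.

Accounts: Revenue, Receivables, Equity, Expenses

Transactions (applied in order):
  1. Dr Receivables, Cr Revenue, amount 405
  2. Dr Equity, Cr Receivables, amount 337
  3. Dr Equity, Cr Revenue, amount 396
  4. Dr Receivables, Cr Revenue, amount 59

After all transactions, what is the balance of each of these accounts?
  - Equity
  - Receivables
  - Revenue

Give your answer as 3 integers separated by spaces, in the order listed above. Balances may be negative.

Answer: 733 127 -860

Derivation:
After txn 1 (Dr Receivables, Cr Revenue, amount 405): Receivables=405 Revenue=-405
After txn 2 (Dr Equity, Cr Receivables, amount 337): Equity=337 Receivables=68 Revenue=-405
After txn 3 (Dr Equity, Cr Revenue, amount 396): Equity=733 Receivables=68 Revenue=-801
After txn 4 (Dr Receivables, Cr Revenue, amount 59): Equity=733 Receivables=127 Revenue=-860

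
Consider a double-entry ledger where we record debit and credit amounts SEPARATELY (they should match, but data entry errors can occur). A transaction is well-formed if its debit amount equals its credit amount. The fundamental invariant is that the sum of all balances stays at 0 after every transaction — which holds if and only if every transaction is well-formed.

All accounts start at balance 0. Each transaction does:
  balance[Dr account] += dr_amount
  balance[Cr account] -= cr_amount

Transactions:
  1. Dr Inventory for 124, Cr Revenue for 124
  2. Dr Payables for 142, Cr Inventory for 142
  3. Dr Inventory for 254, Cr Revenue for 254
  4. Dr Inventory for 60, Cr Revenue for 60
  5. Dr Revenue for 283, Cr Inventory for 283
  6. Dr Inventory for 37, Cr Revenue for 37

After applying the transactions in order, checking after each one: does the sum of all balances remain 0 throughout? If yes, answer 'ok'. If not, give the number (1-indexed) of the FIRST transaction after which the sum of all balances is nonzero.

After txn 1: dr=124 cr=124 sum_balances=0
After txn 2: dr=142 cr=142 sum_balances=0
After txn 3: dr=254 cr=254 sum_balances=0
After txn 4: dr=60 cr=60 sum_balances=0
After txn 5: dr=283 cr=283 sum_balances=0
After txn 6: dr=37 cr=37 sum_balances=0

Answer: ok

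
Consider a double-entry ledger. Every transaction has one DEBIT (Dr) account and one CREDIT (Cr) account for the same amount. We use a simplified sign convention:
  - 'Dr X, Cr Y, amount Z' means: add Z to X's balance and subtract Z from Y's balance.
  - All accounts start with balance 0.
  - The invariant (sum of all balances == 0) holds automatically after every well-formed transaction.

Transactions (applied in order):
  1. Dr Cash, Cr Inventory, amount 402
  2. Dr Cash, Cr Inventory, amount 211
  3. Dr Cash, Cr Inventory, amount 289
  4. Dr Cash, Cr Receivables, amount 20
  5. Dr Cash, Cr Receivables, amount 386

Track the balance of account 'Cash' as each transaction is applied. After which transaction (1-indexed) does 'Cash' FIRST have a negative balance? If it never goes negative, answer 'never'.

Answer: never

Derivation:
After txn 1: Cash=402
After txn 2: Cash=613
After txn 3: Cash=902
After txn 4: Cash=922
After txn 5: Cash=1308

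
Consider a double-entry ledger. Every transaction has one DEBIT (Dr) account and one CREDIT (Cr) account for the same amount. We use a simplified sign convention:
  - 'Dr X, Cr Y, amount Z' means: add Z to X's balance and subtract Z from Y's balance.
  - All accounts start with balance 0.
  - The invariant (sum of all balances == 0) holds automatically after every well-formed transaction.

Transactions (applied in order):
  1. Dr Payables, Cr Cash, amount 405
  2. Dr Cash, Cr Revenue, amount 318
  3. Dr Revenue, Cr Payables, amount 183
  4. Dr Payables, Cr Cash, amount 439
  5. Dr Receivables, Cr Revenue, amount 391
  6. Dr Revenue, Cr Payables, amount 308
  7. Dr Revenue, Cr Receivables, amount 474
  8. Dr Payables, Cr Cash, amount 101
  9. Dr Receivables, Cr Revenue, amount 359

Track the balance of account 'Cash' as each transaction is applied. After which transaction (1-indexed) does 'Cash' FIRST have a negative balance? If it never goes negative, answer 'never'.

Answer: 1

Derivation:
After txn 1: Cash=-405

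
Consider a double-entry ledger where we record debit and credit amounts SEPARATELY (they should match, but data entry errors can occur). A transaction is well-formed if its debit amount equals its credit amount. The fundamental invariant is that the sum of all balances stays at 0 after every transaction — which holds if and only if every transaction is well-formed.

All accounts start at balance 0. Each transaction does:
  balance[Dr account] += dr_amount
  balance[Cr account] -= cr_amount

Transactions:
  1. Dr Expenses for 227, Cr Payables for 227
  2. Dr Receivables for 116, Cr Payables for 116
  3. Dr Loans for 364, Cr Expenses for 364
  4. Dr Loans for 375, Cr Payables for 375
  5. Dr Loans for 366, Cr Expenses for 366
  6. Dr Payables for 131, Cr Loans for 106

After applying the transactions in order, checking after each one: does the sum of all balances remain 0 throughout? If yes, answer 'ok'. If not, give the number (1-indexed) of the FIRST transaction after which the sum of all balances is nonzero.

Answer: 6

Derivation:
After txn 1: dr=227 cr=227 sum_balances=0
After txn 2: dr=116 cr=116 sum_balances=0
After txn 3: dr=364 cr=364 sum_balances=0
After txn 4: dr=375 cr=375 sum_balances=0
After txn 5: dr=366 cr=366 sum_balances=0
After txn 6: dr=131 cr=106 sum_balances=25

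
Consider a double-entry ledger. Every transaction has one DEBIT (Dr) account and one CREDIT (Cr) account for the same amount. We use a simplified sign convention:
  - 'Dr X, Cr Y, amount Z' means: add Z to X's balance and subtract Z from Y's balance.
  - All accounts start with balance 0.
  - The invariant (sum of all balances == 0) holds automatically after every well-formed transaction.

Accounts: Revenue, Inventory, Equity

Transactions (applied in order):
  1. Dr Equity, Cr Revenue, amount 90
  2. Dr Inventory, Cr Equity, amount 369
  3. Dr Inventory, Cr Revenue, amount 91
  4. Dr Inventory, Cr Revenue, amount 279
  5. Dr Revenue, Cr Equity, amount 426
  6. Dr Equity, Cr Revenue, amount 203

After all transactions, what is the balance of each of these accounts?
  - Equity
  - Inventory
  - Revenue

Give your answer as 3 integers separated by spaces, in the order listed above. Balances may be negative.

After txn 1 (Dr Equity, Cr Revenue, amount 90): Equity=90 Revenue=-90
After txn 2 (Dr Inventory, Cr Equity, amount 369): Equity=-279 Inventory=369 Revenue=-90
After txn 3 (Dr Inventory, Cr Revenue, amount 91): Equity=-279 Inventory=460 Revenue=-181
After txn 4 (Dr Inventory, Cr Revenue, amount 279): Equity=-279 Inventory=739 Revenue=-460
After txn 5 (Dr Revenue, Cr Equity, amount 426): Equity=-705 Inventory=739 Revenue=-34
After txn 6 (Dr Equity, Cr Revenue, amount 203): Equity=-502 Inventory=739 Revenue=-237

Answer: -502 739 -237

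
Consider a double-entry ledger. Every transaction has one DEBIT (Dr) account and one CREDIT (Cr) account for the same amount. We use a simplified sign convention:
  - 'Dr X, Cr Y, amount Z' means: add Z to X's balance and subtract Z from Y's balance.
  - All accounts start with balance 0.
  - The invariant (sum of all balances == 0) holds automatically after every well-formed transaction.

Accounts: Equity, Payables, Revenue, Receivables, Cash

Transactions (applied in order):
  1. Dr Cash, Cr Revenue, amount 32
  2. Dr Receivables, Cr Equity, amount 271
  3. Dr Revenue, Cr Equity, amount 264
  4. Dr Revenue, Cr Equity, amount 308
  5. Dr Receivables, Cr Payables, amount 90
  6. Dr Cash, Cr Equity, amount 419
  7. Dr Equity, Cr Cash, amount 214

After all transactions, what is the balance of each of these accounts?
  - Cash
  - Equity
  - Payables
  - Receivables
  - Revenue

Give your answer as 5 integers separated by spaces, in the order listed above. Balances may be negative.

Answer: 237 -1048 -90 361 540

Derivation:
After txn 1 (Dr Cash, Cr Revenue, amount 32): Cash=32 Revenue=-32
After txn 2 (Dr Receivables, Cr Equity, amount 271): Cash=32 Equity=-271 Receivables=271 Revenue=-32
After txn 3 (Dr Revenue, Cr Equity, amount 264): Cash=32 Equity=-535 Receivables=271 Revenue=232
After txn 4 (Dr Revenue, Cr Equity, amount 308): Cash=32 Equity=-843 Receivables=271 Revenue=540
After txn 5 (Dr Receivables, Cr Payables, amount 90): Cash=32 Equity=-843 Payables=-90 Receivables=361 Revenue=540
After txn 6 (Dr Cash, Cr Equity, amount 419): Cash=451 Equity=-1262 Payables=-90 Receivables=361 Revenue=540
After txn 7 (Dr Equity, Cr Cash, amount 214): Cash=237 Equity=-1048 Payables=-90 Receivables=361 Revenue=540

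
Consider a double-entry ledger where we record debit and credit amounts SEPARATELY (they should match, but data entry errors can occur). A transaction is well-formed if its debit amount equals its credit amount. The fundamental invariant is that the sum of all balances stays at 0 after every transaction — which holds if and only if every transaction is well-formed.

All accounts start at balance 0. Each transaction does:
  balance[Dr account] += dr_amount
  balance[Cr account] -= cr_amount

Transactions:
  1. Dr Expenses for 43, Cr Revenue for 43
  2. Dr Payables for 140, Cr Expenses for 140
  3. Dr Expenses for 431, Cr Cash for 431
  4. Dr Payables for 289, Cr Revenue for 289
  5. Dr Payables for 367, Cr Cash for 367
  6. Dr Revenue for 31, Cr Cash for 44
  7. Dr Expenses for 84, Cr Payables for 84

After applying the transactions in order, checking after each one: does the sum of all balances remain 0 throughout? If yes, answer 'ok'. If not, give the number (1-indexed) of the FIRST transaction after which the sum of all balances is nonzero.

Answer: 6

Derivation:
After txn 1: dr=43 cr=43 sum_balances=0
After txn 2: dr=140 cr=140 sum_balances=0
After txn 3: dr=431 cr=431 sum_balances=0
After txn 4: dr=289 cr=289 sum_balances=0
After txn 5: dr=367 cr=367 sum_balances=0
After txn 6: dr=31 cr=44 sum_balances=-13
After txn 7: dr=84 cr=84 sum_balances=-13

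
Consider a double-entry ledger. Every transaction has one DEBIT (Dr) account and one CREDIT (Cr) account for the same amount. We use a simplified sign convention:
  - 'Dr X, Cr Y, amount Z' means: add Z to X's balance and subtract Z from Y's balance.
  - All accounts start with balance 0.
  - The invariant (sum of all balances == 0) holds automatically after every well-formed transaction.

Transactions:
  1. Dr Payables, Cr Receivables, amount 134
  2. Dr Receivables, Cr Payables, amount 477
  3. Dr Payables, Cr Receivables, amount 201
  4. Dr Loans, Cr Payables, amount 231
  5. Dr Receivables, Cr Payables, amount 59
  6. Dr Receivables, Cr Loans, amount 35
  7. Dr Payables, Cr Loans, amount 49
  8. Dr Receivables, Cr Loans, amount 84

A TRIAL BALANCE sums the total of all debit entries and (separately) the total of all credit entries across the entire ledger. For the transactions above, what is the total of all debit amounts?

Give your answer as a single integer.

Answer: 1270

Derivation:
Txn 1: debit+=134
Txn 2: debit+=477
Txn 3: debit+=201
Txn 4: debit+=231
Txn 5: debit+=59
Txn 6: debit+=35
Txn 7: debit+=49
Txn 8: debit+=84
Total debits = 1270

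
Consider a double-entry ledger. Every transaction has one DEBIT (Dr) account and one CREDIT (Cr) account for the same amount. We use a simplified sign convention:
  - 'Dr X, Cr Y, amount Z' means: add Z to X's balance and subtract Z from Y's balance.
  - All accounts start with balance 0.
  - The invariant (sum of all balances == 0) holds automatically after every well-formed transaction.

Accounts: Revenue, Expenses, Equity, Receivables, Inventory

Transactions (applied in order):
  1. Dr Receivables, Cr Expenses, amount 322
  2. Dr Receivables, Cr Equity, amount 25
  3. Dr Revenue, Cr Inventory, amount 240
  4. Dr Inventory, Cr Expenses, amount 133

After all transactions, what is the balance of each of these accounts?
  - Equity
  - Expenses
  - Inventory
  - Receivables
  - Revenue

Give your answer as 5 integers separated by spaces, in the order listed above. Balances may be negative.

Answer: -25 -455 -107 347 240

Derivation:
After txn 1 (Dr Receivables, Cr Expenses, amount 322): Expenses=-322 Receivables=322
After txn 2 (Dr Receivables, Cr Equity, amount 25): Equity=-25 Expenses=-322 Receivables=347
After txn 3 (Dr Revenue, Cr Inventory, amount 240): Equity=-25 Expenses=-322 Inventory=-240 Receivables=347 Revenue=240
After txn 4 (Dr Inventory, Cr Expenses, amount 133): Equity=-25 Expenses=-455 Inventory=-107 Receivables=347 Revenue=240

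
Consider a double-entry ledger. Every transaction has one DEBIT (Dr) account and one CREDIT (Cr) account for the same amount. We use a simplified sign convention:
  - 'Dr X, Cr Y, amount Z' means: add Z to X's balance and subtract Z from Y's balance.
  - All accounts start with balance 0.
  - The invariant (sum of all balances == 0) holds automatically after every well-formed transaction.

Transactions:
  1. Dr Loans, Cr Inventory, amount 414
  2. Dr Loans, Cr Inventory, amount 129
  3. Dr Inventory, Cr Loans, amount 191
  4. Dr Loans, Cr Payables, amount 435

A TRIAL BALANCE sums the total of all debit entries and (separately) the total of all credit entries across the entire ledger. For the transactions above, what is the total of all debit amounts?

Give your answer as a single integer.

Txn 1: debit+=414
Txn 2: debit+=129
Txn 3: debit+=191
Txn 4: debit+=435
Total debits = 1169

Answer: 1169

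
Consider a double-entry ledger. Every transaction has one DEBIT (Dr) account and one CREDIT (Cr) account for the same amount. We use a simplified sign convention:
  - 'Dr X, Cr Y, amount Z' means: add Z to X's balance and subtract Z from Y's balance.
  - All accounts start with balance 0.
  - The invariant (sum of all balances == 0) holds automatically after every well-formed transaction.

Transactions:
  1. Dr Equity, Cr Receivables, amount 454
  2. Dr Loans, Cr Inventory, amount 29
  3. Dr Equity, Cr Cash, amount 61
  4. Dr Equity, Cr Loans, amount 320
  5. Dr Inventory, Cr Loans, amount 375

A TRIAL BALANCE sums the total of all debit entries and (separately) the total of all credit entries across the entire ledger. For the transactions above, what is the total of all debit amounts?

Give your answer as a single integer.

Answer: 1239

Derivation:
Txn 1: debit+=454
Txn 2: debit+=29
Txn 3: debit+=61
Txn 4: debit+=320
Txn 5: debit+=375
Total debits = 1239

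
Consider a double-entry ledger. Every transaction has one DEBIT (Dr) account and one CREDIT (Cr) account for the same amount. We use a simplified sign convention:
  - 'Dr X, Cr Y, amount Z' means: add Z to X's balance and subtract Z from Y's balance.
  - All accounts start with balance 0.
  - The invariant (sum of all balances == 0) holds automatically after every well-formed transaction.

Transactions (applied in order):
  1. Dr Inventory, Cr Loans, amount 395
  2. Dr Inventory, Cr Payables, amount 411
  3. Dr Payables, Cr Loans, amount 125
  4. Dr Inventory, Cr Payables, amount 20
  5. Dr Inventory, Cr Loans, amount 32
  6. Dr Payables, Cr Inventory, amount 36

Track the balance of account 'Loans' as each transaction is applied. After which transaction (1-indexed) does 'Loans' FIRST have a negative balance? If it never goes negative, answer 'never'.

After txn 1: Loans=-395

Answer: 1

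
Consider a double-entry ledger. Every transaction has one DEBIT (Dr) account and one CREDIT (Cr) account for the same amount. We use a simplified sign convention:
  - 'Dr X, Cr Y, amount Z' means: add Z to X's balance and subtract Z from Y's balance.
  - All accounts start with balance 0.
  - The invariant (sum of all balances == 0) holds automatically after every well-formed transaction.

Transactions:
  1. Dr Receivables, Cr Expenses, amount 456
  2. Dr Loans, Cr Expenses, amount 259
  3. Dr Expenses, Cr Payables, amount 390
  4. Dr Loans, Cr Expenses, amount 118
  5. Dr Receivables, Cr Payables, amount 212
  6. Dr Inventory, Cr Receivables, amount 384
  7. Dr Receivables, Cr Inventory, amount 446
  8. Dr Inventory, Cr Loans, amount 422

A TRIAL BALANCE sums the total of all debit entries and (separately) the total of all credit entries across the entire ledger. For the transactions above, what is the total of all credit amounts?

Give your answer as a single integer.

Txn 1: credit+=456
Txn 2: credit+=259
Txn 3: credit+=390
Txn 4: credit+=118
Txn 5: credit+=212
Txn 6: credit+=384
Txn 7: credit+=446
Txn 8: credit+=422
Total credits = 2687

Answer: 2687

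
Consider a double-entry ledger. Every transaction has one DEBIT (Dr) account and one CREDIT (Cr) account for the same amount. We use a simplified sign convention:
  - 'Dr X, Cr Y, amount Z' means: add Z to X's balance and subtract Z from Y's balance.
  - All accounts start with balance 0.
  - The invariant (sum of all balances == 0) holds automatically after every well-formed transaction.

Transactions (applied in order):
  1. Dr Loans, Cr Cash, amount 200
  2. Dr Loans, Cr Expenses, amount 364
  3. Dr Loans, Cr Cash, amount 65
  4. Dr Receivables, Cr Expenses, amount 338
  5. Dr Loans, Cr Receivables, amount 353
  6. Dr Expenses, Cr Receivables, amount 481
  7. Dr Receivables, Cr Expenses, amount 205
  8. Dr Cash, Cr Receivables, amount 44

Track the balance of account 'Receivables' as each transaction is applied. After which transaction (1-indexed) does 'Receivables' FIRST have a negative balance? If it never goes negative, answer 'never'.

Answer: 5

Derivation:
After txn 1: Receivables=0
After txn 2: Receivables=0
After txn 3: Receivables=0
After txn 4: Receivables=338
After txn 5: Receivables=-15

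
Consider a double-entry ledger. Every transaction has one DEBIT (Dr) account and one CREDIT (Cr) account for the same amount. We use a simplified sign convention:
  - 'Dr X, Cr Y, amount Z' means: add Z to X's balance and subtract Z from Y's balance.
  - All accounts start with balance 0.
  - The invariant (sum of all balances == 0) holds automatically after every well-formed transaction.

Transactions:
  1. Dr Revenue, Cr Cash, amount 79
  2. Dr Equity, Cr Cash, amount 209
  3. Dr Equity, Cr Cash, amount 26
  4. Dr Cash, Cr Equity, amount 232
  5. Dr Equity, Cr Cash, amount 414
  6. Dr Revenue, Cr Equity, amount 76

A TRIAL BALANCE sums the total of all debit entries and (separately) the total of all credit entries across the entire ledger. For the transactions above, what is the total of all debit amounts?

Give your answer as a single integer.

Answer: 1036

Derivation:
Txn 1: debit+=79
Txn 2: debit+=209
Txn 3: debit+=26
Txn 4: debit+=232
Txn 5: debit+=414
Txn 6: debit+=76
Total debits = 1036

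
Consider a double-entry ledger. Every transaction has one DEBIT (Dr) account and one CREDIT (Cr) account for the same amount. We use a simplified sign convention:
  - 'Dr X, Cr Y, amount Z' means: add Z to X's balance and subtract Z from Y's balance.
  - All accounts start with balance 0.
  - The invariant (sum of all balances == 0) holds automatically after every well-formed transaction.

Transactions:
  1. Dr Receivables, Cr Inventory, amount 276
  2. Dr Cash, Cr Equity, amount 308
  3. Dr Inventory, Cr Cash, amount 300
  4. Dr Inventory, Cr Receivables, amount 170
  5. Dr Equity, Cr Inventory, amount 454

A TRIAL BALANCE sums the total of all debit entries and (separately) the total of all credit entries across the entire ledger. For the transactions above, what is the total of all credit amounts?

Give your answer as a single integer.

Answer: 1508

Derivation:
Txn 1: credit+=276
Txn 2: credit+=308
Txn 3: credit+=300
Txn 4: credit+=170
Txn 5: credit+=454
Total credits = 1508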